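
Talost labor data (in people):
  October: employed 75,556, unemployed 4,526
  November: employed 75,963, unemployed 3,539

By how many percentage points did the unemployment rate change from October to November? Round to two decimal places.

October: labor force = 75,556 + 4,526 = 80,082; u = 4,526/80,082 = 5.65%.
November: labor force = 75,963 + 3,539 = 79,502; u = 3,539/79,502 = 4.45%.
Change = 4.45% − 5.65% = −1.20 pp.

The unemployment rate changed by −1.20 percentage points.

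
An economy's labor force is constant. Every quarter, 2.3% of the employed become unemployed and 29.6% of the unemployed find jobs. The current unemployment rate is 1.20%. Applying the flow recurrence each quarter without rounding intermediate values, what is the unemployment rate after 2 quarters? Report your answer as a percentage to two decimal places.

Unemployment rate after two quarters ≈ 4.42%.

With a fixed labor force, u_{t+1} = u_t + s·(1−u_t) − f·u_t = u_t·(1−s−f) + s.
Here 1−s−f = 0.681 and s = 0.023.
u_1 = 0.012000 × 0.681 + 0.023 = 0.031172.
u_2 = 0.031172 × 0.681 + 0.023 = 0.044228.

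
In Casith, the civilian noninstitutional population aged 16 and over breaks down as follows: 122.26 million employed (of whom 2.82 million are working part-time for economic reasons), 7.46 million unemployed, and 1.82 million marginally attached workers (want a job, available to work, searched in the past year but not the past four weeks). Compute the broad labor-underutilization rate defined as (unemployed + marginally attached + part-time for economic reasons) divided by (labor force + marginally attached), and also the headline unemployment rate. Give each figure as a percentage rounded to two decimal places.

Labor force = 122.26 + 7.46 = 129.72 million.
Numerator = 7.46 + 1.82 + 2.82 = 12.10 million.
Denominator = 129.72 + 1.82 = 131.54 million.
Broad rate = 12.10 / 131.54 = 9.20%.
Headline unemployment rate = 7.46 / 129.72 = 5.75%.

Broad underutilization rate ≈ 9.20%; headline unemployment rate ≈ 5.75%.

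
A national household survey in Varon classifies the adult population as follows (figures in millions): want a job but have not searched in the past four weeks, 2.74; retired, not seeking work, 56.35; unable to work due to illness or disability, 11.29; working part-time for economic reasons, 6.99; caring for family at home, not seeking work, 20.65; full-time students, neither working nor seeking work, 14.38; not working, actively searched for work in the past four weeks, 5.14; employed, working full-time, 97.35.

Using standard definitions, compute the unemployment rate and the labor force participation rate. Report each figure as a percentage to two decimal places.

Employed = 6.99 + 97.35 = 104.34 million (anyone who worked, including part-time for economic reasons, counts as employed).
Unemployed = 5.14 million.
Labor force = 104.34 + 5.14 = 109.48 million.
Not in labor force = 2.74 + 56.35 + 11.29 + 20.65 + 14.38 = 105.41 million (those not working and not actively searching are outside the labor force — including those who want a job but have given up searching).
Civilian working-age population = 109.48 + 105.41 = 214.89 million.
Unemployment rate = 5.14 / 109.48 = 4.69%.
Labor force participation rate = 109.48 / 214.89 = 50.95%.

Unemployment rate ≈ 4.69%; labor force participation rate ≈ 50.95%.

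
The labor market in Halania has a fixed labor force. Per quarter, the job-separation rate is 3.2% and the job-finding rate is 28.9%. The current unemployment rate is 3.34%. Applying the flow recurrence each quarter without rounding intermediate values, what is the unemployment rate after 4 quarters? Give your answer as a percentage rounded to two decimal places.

Unemployment rate after four quarters ≈ 8.56%.

With a fixed labor force, u_{t+1} = u_t + s·(1−u_t) − f·u_t = u_t·(1−s−f) + s.
Here 1−s−f = 0.679 and s = 0.032.
u_1 = 0.033400 × 0.679 + 0.032 = 0.054679.
u_2 = 0.054679 × 0.679 + 0.032 = 0.069127.
u_3 = 0.069127 × 0.679 + 0.032 = 0.078937.
u_4 = 0.078937 × 0.679 + 0.032 = 0.085598.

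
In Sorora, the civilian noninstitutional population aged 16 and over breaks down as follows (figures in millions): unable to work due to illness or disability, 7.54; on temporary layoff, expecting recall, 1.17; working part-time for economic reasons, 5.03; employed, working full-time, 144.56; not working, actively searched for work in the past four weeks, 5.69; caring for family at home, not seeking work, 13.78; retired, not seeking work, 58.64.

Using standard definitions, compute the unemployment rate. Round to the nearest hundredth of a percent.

Employed = 5.03 + 144.56 = 149.59 million (anyone who worked, including part-time for economic reasons, counts as employed).
Unemployed = 1.17 + 5.69 = 6.86 million (jobless and actively searching, or on temporary layoff).
Labor force = 149.59 + 6.86 = 156.45 million.
Unemployment rate = 6.86 / 156.45 = 4.38%.

Unemployment rate ≈ 4.38%.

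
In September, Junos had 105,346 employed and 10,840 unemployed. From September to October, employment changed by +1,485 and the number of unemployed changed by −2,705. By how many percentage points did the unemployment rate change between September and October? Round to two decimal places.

The unemployment rate changed by −2.25 percentage points.

September: labor force = 105,346 + 10,840 = 116,186; u = 10,840/116,186 = 9.33%.
October: labor force = 106,831 + 8,135 = 114,966; u = 8,135/114,966 = 7.08%.
Change = 7.08% − 9.33% = −2.25 pp.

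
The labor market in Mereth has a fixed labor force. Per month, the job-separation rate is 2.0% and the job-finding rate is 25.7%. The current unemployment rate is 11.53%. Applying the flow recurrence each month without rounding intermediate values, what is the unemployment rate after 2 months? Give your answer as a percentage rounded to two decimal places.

With a fixed labor force, u_{t+1} = u_t + s·(1−u_t) − f·u_t = u_t·(1−s−f) + s.
Here 1−s−f = 0.723 and s = 0.020.
u_1 = 0.115300 × 0.723 + 0.020 = 0.103362.
u_2 = 0.103362 × 0.723 + 0.020 = 0.094731.

Unemployment rate after two months ≈ 9.47%.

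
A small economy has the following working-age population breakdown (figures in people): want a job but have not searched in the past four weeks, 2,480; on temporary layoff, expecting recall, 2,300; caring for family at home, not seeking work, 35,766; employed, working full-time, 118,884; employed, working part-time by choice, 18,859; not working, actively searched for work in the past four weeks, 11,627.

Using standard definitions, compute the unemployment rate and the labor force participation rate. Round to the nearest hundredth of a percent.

Employed = 118,884 + 18,859 = 137,743.
Unemployed = 2,300 + 11,627 = 13,927 (jobless and actively searching, or on temporary layoff).
Labor force = 137,743 + 13,927 = 151,670.
Not in labor force = 2,480 + 35,766 = 38,246 (those not working and not actively searching are outside the labor force — including those who want a job but have given up searching).
Civilian working-age population = 151,670 + 38,246 = 189,916.
Unemployment rate = 13,927 / 151,670 = 9.18%.
Labor force participation rate = 151,670 / 189,916 = 79.86%.

Unemployment rate ≈ 9.18%; labor force participation rate ≈ 79.86%.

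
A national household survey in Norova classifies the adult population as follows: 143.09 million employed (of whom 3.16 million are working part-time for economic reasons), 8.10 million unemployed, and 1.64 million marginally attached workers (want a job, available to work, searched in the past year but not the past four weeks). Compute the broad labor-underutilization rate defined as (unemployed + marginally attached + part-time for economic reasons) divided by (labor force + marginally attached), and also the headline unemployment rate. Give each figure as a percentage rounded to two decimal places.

Labor force = 143.09 + 8.10 = 151.19 million.
Numerator = 8.10 + 1.64 + 3.16 = 12.90 million.
Denominator = 151.19 + 1.64 = 152.83 million.
Broad rate = 12.90 / 152.83 = 8.44%.
Headline unemployment rate = 8.10 / 151.19 = 5.36%.

Broad underutilization rate ≈ 8.44%; headline unemployment rate ≈ 5.36%.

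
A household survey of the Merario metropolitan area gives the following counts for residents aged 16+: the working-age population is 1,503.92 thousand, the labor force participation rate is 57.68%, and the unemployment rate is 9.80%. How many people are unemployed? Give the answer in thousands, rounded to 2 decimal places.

Labor force = 0.5768 × 1,503.92 = 867.46 thousand.
Unemployed = 0.0980 × 867.46 ≈ 85.01 thousand.

About 85.01 thousand are unemployed.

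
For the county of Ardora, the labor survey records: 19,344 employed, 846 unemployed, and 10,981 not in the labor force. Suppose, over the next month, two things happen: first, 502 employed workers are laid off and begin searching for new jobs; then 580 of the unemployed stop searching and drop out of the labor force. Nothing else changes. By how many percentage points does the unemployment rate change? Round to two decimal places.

Initially, labor force = 19,344 + 846 = 20,190, so u = 846/20,190 = 4.19%.
After the first change, employed falls and unemployed rises by 502; labor force unchanged → E = 18,842, U = 1,348, labor force = 20,190.
After the second change, unemployed and labor force both fall by 580 → E = 18,842, U = 768, labor force = 19,610.
New unemployment rate = 768 / 19,610 = 3.92%.
Change = 3.92% − 4.19% = −0.27 percentage points.

The unemployment rate changes by −0.27 percentage points.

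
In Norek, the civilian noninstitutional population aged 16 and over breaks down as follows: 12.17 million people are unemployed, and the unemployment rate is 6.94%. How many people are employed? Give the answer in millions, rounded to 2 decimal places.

About 163.19 million are employed.

Labor force = U / u = 12.17 / 0.0694 ≈ 175.36 million.
Employed = labor force − unemployed = 175.36 − 12.17 = 163.19 million.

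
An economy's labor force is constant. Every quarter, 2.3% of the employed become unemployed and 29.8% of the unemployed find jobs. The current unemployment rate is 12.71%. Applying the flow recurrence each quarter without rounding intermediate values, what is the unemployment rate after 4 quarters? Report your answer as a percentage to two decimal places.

Unemployment rate after four quarters ≈ 8.34%.

With a fixed labor force, u_{t+1} = u_t + s·(1−u_t) − f·u_t = u_t·(1−s−f) + s.
Here 1−s−f = 0.679 and s = 0.023.
u_1 = 0.127100 × 0.679 + 0.023 = 0.109301.
u_2 = 0.109301 × 0.679 + 0.023 = 0.097215.
u_3 = 0.097215 × 0.679 + 0.023 = 0.089009.
u_4 = 0.089009 × 0.679 + 0.023 = 0.083437.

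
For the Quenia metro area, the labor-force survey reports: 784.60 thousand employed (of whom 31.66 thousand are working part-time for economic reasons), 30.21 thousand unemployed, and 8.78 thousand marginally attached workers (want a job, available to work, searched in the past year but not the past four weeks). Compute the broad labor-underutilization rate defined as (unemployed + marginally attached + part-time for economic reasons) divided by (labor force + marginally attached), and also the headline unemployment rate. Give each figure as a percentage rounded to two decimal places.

Labor force = 784.60 + 30.21 = 814.81 thousand.
Numerator = 30.21 + 8.78 + 31.66 = 70.65 thousand.
Denominator = 814.81 + 8.78 = 823.59 thousand.
Broad rate = 70.65 / 823.59 = 8.58%.
Headline unemployment rate = 30.21 / 814.81 = 3.71%.

Broad underutilization rate ≈ 8.58%; headline unemployment rate ≈ 3.71%.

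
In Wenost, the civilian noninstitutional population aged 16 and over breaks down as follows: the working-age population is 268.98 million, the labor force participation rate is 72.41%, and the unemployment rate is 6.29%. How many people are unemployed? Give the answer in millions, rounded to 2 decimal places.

Labor force = 0.7241 × 268.98 = 194.77 million.
Unemployed = 0.0629 × 194.77 ≈ 12.25 million.

About 12.25 million are unemployed.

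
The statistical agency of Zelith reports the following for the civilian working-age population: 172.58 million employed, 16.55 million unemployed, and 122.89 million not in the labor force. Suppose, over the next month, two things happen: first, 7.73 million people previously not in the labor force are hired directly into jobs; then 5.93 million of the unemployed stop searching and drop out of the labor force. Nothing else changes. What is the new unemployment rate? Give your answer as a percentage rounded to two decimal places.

Initially, labor force = 172.58 + 16.55 = 189.13 million, so u = 16.55/189.13 = 8.75%.
After the first change, employed and labor force both rise by 7.73; unemployed unchanged → E = 180.31, U = 16.55, labor force = 196.86 million.
After the second change, unemployed and labor force both fall by 5.93 → E = 180.31, U = 10.62, labor force = 190.93 million.
New unemployment rate = 10.62 / 190.93 = 5.56%.

New unemployment rate ≈ 5.56%.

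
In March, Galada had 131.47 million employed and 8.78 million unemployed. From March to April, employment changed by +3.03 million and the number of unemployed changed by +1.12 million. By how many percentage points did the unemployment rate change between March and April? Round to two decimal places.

The unemployment rate changed by +0.60 percentage points.

March: labor force = 131.47 + 8.78 = 140.25; u = 8.78/140.25 = 6.26%.
April: labor force = 134.50 + 9.90 = 144.40; u = 9.90/144.40 = 6.86%.
Change = 6.86% − 6.26% = +0.60 pp.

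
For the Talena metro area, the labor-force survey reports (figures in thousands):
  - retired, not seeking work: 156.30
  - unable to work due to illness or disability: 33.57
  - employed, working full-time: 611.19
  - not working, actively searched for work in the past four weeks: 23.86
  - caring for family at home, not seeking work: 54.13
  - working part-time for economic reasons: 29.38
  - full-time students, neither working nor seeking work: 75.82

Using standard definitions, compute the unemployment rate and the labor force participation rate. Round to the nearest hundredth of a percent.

Employed = 611.19 + 29.38 = 640.57 thousand (anyone who worked, including part-time for economic reasons, counts as employed).
Unemployed = 23.86 thousand.
Labor force = 640.57 + 23.86 = 664.43 thousand.
Not in labor force = 156.30 + 33.57 + 54.13 + 75.82 = 319.82 thousand (those not working and not actively searching are outside the labor force).
Civilian working-age population = 664.43 + 319.82 = 984.25 thousand.
Unemployment rate = 23.86 / 664.43 = 3.59%.
Labor force participation rate = 664.43 / 984.25 = 67.51%.

Unemployment rate ≈ 3.59%; labor force participation rate ≈ 67.51%.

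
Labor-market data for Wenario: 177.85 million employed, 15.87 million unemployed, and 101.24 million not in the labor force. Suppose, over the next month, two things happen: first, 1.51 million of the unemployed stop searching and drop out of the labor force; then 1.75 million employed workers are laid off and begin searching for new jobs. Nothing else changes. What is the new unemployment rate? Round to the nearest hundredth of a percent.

Initially, labor force = 177.85 + 15.87 = 193.72 million, so u = 15.87/193.72 = 8.19%.
After the first change, unemployed and labor force both fall by 1.51 → E = 177.85, U = 14.36, labor force = 192.21 million.
After the second change, employed falls and unemployed rises by 1.75; labor force unchanged → E = 176.10, U = 16.11, labor force = 192.21 million.
New unemployment rate = 16.11 / 192.21 = 8.38%.

New unemployment rate ≈ 8.38%.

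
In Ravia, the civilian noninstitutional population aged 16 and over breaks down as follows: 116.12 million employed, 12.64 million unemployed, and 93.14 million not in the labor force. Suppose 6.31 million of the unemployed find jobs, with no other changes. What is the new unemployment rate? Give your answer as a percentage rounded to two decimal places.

New unemployment rate ≈ 4.92%.

Initially, labor force = 116.12 + 12.64 = 128.76 million, so u = 12.64/128.76 = 9.82%.
After the change, unemployed falls and employed rises by 6.31; labor force unchanged → E = 122.43, U = 6.33, labor force = 128.76 million.
New unemployment rate = 6.33 / 128.76 = 4.92%.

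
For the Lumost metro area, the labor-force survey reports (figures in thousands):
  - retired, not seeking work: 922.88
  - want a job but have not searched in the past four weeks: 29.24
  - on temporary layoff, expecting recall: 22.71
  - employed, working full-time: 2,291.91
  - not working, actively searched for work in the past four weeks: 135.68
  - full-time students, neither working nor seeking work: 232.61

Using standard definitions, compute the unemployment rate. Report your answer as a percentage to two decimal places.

Employed = 2,291.91 thousand.
Unemployed = 22.71 + 135.68 = 158.39 thousand (jobless and actively searching, or on temporary layoff).
Labor force = 2,291.91 + 158.39 = 2,450.30 thousand.
Unemployment rate = 158.39 / 2,450.30 = 6.46%.

Unemployment rate ≈ 6.46%.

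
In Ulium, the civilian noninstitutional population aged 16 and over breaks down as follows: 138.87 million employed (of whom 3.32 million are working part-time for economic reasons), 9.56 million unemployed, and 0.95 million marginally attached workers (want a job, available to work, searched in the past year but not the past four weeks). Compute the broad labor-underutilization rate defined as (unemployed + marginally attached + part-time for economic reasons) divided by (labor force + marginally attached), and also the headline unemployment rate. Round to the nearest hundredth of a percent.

Broad underutilization rate ≈ 9.26%; headline unemployment rate ≈ 6.44%.

Labor force = 138.87 + 9.56 = 148.43 million.
Numerator = 9.56 + 0.95 + 3.32 = 13.83 million.
Denominator = 148.43 + 0.95 = 149.38 million.
Broad rate = 13.83 / 149.38 = 9.26%.
Headline unemployment rate = 9.56 / 148.43 = 6.44%.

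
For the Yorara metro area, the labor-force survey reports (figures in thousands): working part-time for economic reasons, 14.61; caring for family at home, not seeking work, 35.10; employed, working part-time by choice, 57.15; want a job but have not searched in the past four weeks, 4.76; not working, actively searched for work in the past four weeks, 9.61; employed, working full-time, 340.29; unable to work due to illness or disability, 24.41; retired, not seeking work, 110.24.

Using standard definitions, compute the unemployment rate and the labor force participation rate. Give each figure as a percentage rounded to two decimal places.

Unemployment rate ≈ 2.28%; labor force participation rate ≈ 70.73%.

Employed = 14.61 + 57.15 + 340.29 = 412.05 thousand (anyone who worked, including part-time for economic reasons, counts as employed).
Unemployed = 9.61 thousand.
Labor force = 412.05 + 9.61 = 421.66 thousand.
Not in labor force = 35.10 + 4.76 + 24.41 + 110.24 = 174.51 thousand (those not working and not actively searching are outside the labor force — including those who want a job but have given up searching).
Civilian working-age population = 421.66 + 174.51 = 596.17 thousand.
Unemployment rate = 9.61 / 421.66 = 2.28%.
Labor force participation rate = 421.66 / 596.17 = 70.73%.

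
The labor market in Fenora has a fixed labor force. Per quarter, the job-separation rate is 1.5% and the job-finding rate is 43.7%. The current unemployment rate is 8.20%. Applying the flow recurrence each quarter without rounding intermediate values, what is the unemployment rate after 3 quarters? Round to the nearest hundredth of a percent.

Unemployment rate after three quarters ≈ 4.12%.

With a fixed labor force, u_{t+1} = u_t + s·(1−u_t) − f·u_t = u_t·(1−s−f) + s.
Here 1−s−f = 0.548 and s = 0.015.
u_1 = 0.082000 × 0.548 + 0.015 = 0.059936.
u_2 = 0.059936 × 0.548 + 0.015 = 0.047845.
u_3 = 0.047845 × 0.548 + 0.015 = 0.041219.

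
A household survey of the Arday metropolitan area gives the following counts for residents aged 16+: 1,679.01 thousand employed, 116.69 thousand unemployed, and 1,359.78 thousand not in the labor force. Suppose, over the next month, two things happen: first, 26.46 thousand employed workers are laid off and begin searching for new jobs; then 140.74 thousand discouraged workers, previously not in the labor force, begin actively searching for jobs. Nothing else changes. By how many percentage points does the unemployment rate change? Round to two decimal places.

Initially, labor force = 1,679.01 + 116.69 = 1,795.70 thousand, so u = 116.69/1,795.70 = 6.50%.
After the first change, employed falls and unemployed rises by 26.46; labor force unchanged → E = 1,652.55, U = 143.15, labor force = 1,795.70 thousand.
After the second change, unemployed and labor force both rise by 140.74 → E = 1,652.55, U = 283.89, labor force = 1,936.44 thousand.
New unemployment rate = 283.89 / 1,936.44 = 14.66%.
Change = 14.66% − 6.50% = +8.16 percentage points.

The unemployment rate changes by +8.16 percentage points.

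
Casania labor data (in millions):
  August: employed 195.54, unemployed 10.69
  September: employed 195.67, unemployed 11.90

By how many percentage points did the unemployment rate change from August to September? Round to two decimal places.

The unemployment rate changed by +0.55 percentage points.

August: labor force = 195.54 + 10.69 = 206.23; u = 10.69/206.23 = 5.18%.
September: labor force = 195.67 + 11.90 = 207.57; u = 11.90/207.57 = 5.73%.
Change = 5.73% − 5.18% = +0.55 pp.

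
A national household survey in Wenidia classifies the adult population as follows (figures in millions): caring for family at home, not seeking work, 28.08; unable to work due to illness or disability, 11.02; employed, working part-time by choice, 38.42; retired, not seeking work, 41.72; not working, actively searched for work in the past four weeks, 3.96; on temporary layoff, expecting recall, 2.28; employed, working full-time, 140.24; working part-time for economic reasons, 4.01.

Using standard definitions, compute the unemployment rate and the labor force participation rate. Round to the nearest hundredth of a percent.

Employed = 38.42 + 140.24 + 4.01 = 182.67 million (anyone who worked, including part-time for economic reasons, counts as employed).
Unemployed = 3.96 + 2.28 = 6.24 million (jobless and actively searching, or on temporary layoff).
Labor force = 182.67 + 6.24 = 188.91 million.
Not in labor force = 28.08 + 11.02 + 41.72 = 80.82 million (those not working and not actively searching are outside the labor force).
Civilian working-age population = 188.91 + 80.82 = 269.73 million.
Unemployment rate = 6.24 / 188.91 = 3.30%.
Labor force participation rate = 188.91 / 269.73 = 70.04%.

Unemployment rate ≈ 3.30%; labor force participation rate ≈ 70.04%.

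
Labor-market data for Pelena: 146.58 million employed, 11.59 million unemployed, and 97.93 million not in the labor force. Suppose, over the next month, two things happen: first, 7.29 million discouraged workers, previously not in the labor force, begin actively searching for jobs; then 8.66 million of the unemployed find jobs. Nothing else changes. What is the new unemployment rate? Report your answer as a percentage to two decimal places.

New unemployment rate ≈ 6.18%.

Initially, labor force = 146.58 + 11.59 = 158.17 million, so u = 11.59/158.17 = 7.33%.
After the first change, unemployed and labor force both rise by 7.29 → E = 146.58, U = 18.88, labor force = 165.46 million.
After the second change, unemployed falls and employed rises by 8.66; labor force unchanged → E = 155.24, U = 10.22, labor force = 165.46 million.
New unemployment rate = 10.22 / 165.46 = 6.18%.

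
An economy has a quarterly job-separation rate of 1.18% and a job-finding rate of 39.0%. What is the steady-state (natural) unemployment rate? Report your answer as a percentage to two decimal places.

Steady-state unemployment rate ≈ 2.94%.

At steady state the flows balance: s·E = f·U, so U/(E+U) = s/(s+f).
u* = 1.18 / (1.18 + 39.0) = 1.18 / 40.18 = 2.94%.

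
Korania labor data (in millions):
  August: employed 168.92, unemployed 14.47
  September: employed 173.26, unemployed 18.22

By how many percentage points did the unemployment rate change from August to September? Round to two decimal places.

August: labor force = 168.92 + 14.47 = 183.39; u = 14.47/183.39 = 7.89%.
September: labor force = 173.26 + 18.22 = 191.48; u = 18.22/191.48 = 9.52%.
Change = 9.52% − 7.89% = +1.63 pp.

The unemployment rate changed by +1.63 percentage points.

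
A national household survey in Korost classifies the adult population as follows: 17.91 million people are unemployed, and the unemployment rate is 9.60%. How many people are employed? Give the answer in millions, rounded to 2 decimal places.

Labor force = U / u = 17.91 / 0.0960 ≈ 186.56 million.
Employed = labor force − unemployed = 186.56 − 17.91 = 168.65 million.

About 168.65 million are employed.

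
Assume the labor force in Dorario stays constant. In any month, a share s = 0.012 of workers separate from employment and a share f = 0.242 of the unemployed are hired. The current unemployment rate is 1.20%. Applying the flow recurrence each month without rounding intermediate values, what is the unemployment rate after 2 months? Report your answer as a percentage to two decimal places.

With a fixed labor force, u_{t+1} = u_t + s·(1−u_t) − f·u_t = u_t·(1−s−f) + s.
Here 1−s−f = 0.746 and s = 0.012.
u_1 = 0.012000 × 0.746 + 0.012 = 0.020952.
u_2 = 0.020952 × 0.746 + 0.012 = 0.027630.

Unemployment rate after two months ≈ 2.76%.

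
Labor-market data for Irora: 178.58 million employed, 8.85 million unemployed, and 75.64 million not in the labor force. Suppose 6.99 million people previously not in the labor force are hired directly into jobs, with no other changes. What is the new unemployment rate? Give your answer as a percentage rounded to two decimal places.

New unemployment rate ≈ 4.55%.

Initially, labor force = 178.58 + 8.85 = 187.43 million, so u = 8.85/187.43 = 4.72%.
After the change, employed and labor force both rise by 6.99; unemployed unchanged → E = 185.57, U = 8.85, labor force = 194.42 million.
New unemployment rate = 8.85 / 194.42 = 4.55%.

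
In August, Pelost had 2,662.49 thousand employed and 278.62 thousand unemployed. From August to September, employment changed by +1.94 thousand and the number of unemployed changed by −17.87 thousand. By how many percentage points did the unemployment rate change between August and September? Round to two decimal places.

August: labor force = 2,662.49 + 278.62 = 2,941.11; u = 278.62/2,941.11 = 9.47%.
September: labor force = 2,664.43 + 260.75 = 2,925.18; u = 260.75/2,925.18 = 8.91%.
Change = 8.91% − 9.47% = −0.56 pp.

The unemployment rate changed by −0.56 percentage points.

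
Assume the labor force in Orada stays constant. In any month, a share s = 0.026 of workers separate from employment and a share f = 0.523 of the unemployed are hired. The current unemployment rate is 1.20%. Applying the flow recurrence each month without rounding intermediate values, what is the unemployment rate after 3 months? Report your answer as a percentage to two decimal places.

With a fixed labor force, u_{t+1} = u_t + s·(1−u_t) − f·u_t = u_t·(1−s−f) + s.
Here 1−s−f = 0.451 and s = 0.026.
u_1 = 0.012000 × 0.451 + 0.026 = 0.031412.
u_2 = 0.031412 × 0.451 + 0.026 = 0.040167.
u_3 = 0.040167 × 0.451 + 0.026 = 0.044115.

Unemployment rate after three months ≈ 4.41%.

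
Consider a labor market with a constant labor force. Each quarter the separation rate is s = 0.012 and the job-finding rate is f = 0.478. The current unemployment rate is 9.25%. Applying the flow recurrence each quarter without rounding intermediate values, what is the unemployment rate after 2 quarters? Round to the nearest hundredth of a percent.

With a fixed labor force, u_{t+1} = u_t + s·(1−u_t) − f·u_t = u_t·(1−s−f) + s.
Here 1−s−f = 0.510 and s = 0.012.
u_1 = 0.092500 × 0.510 + 0.012 = 0.059175.
u_2 = 0.059175 × 0.510 + 0.012 = 0.042179.

Unemployment rate after two quarters ≈ 4.22%.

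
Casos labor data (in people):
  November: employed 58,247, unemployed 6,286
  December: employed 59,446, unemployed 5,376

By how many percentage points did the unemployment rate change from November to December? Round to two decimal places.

The unemployment rate changed by −1.45 percentage points.

November: labor force = 58,247 + 6,286 = 64,533; u = 6,286/64,533 = 9.74%.
December: labor force = 59,446 + 5,376 = 64,822; u = 5,376/64,822 = 8.29%.
Change = 8.29% − 9.74% = −1.45 pp.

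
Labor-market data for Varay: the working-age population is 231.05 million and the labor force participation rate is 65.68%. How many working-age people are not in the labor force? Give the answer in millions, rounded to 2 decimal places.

About 79.30 million are not in the labor force.

Share not in the labor force = 1 − 0.6568 = 0.3432.
Not in labor force = 0.3432 × 231.05 ≈ 79.30 million.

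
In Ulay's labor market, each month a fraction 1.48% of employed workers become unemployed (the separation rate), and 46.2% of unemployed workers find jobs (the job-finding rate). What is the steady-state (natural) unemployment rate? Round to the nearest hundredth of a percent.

Steady-state unemployment rate ≈ 3.10%.

At steady state the flows balance: s·E = f·U, so U/(E+U) = s/(s+f).
u* = 1.48 / (1.48 + 46.2) = 1.48 / 47.68 = 3.10%.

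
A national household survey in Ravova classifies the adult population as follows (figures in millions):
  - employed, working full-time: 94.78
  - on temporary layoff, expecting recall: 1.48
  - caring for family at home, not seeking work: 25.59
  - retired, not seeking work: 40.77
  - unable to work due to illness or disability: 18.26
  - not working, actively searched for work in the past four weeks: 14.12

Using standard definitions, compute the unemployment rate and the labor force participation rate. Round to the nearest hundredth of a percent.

Employed = 94.78 million.
Unemployed = 1.48 + 14.12 = 15.60 million (jobless and actively searching, or on temporary layoff).
Labor force = 94.78 + 15.60 = 110.38 million.
Not in labor force = 25.59 + 40.77 + 18.26 = 84.62 million (those not working and not actively searching are outside the labor force).
Civilian working-age population = 110.38 + 84.62 = 195.00 million.
Unemployment rate = 15.60 / 110.38 = 14.13%.
Labor force participation rate = 110.38 / 195.00 = 56.61%.

Unemployment rate ≈ 14.13%; labor force participation rate ≈ 56.61%.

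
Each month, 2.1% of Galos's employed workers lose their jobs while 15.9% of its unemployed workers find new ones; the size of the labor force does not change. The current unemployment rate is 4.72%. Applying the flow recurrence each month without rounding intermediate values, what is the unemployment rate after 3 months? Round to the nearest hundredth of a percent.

With a fixed labor force, u_{t+1} = u_t + s·(1−u_t) − f·u_t = u_t·(1−s−f) + s.
Here 1−s−f = 0.820 and s = 0.021.
u_1 = 0.047200 × 0.820 + 0.021 = 0.059704.
u_2 = 0.059704 × 0.820 + 0.021 = 0.069957.
u_3 = 0.069957 × 0.820 + 0.021 = 0.078365.

Unemployment rate after three months ≈ 7.84%.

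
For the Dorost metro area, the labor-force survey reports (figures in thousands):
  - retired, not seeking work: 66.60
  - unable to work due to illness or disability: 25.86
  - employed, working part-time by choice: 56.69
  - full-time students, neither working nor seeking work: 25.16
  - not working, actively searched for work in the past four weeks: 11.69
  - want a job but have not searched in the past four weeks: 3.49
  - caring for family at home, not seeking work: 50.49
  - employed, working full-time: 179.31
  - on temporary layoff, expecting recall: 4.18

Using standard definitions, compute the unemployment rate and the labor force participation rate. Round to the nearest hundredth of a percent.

Unemployment rate ≈ 6.30%; labor force participation rate ≈ 59.48%.

Employed = 56.69 + 179.31 = 236.00 thousand.
Unemployed = 11.69 + 4.18 = 15.87 thousand (jobless and actively searching, or on temporary layoff).
Labor force = 236.00 + 15.87 = 251.87 thousand.
Not in labor force = 66.60 + 25.86 + 25.16 + 3.49 + 50.49 = 171.60 thousand (those not working and not actively searching are outside the labor force — including those who want a job but have given up searching).
Civilian working-age population = 251.87 + 171.60 = 423.47 thousand.
Unemployment rate = 15.87 / 251.87 = 6.30%.
Labor force participation rate = 251.87 / 423.47 = 59.48%.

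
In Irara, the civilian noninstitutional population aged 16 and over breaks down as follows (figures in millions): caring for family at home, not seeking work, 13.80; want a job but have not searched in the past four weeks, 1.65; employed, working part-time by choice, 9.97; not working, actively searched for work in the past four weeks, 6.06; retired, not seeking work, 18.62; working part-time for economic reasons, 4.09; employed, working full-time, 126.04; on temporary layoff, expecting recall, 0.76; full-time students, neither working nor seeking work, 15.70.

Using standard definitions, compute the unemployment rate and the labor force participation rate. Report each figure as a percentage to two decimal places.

Unemployment rate ≈ 4.64%; labor force participation rate ≈ 74.70%.

Employed = 9.97 + 4.09 + 126.04 = 140.10 million (anyone who worked, including part-time for economic reasons, counts as employed).
Unemployed = 6.06 + 0.76 = 6.82 million (jobless and actively searching, or on temporary layoff).
Labor force = 140.10 + 6.82 = 146.92 million.
Not in labor force = 13.80 + 1.65 + 18.62 + 15.70 = 49.77 million (those not working and not actively searching are outside the labor force — including those who want a job but have given up searching).
Civilian working-age population = 146.92 + 49.77 = 196.69 million.
Unemployment rate = 6.82 / 146.92 = 4.64%.
Labor force participation rate = 146.92 / 196.69 = 74.70%.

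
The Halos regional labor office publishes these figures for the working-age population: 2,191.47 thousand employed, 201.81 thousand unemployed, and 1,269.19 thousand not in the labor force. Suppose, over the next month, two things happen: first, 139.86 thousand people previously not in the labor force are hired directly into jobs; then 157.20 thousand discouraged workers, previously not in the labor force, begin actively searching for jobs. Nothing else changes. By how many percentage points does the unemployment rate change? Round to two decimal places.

Initially, labor force = 2,191.47 + 201.81 = 2,393.28 thousand, so u = 201.81/2,393.28 = 8.43%.
After the first change, employed and labor force both rise by 139.86; unemployed unchanged → E = 2,331.33, U = 201.81, labor force = 2,533.14 thousand.
After the second change, unemployed and labor force both rise by 157.20 → E = 2,331.33, U = 359.01, labor force = 2,690.34 thousand.
New unemployment rate = 359.01 / 2,690.34 = 13.34%.
Change = 13.34% − 8.43% = +4.91 percentage points.

The unemployment rate changes by +4.91 percentage points.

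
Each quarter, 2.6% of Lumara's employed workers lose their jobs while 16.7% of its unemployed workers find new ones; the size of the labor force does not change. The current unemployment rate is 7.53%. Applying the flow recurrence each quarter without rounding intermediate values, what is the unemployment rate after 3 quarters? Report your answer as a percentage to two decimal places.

With a fixed labor force, u_{t+1} = u_t + s·(1−u_t) − f·u_t = u_t·(1−s−f) + s.
Here 1−s−f = 0.807 and s = 0.026.
u_1 = 0.075300 × 0.807 + 0.026 = 0.086767.
u_2 = 0.086767 × 0.807 + 0.026 = 0.096021.
u_3 = 0.096021 × 0.807 + 0.026 = 0.103489.

Unemployment rate after three quarters ≈ 10.35%.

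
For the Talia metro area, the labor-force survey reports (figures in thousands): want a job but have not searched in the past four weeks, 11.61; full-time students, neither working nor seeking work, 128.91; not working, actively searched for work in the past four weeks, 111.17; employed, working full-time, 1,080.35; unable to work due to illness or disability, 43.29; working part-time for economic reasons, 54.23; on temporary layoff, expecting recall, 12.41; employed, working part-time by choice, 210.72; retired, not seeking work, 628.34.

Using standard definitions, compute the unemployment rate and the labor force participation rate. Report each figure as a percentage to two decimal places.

Unemployment rate ≈ 8.41%; labor force participation rate ≈ 64.40%.

Employed = 1,080.35 + 54.23 + 210.72 = 1,345.30 thousand (anyone who worked, including part-time for economic reasons, counts as employed).
Unemployed = 111.17 + 12.41 = 123.58 thousand (jobless and actively searching, or on temporary layoff).
Labor force = 1,345.30 + 123.58 = 1,468.88 thousand.
Not in labor force = 11.61 + 128.91 + 43.29 + 628.34 = 812.15 thousand (those not working and not actively searching are outside the labor force — including those who want a job but have given up searching).
Civilian working-age population = 1,468.88 + 812.15 = 2,281.03 thousand.
Unemployment rate = 123.58 / 1,468.88 = 8.41%.
Labor force participation rate = 1,468.88 / 2,281.03 = 64.40%.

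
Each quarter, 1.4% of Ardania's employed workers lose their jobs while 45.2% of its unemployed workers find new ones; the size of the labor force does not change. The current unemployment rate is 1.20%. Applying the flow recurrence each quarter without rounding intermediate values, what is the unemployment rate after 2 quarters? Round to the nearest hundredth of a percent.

Unemployment rate after two quarters ≈ 2.49%.

With a fixed labor force, u_{t+1} = u_t + s·(1−u_t) − f·u_t = u_t·(1−s−f) + s.
Here 1−s−f = 0.534 and s = 0.014.
u_1 = 0.012000 × 0.534 + 0.014 = 0.020408.
u_2 = 0.020408 × 0.534 + 0.014 = 0.024898.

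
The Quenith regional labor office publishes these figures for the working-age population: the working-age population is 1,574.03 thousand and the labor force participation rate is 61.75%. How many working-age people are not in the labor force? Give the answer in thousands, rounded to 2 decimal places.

About 602.07 thousand are not in the labor force.

Share not in the labor force = 1 − 0.6175 = 0.3825.
Not in labor force = 0.3825 × 1,574.03 ≈ 602.07 thousand.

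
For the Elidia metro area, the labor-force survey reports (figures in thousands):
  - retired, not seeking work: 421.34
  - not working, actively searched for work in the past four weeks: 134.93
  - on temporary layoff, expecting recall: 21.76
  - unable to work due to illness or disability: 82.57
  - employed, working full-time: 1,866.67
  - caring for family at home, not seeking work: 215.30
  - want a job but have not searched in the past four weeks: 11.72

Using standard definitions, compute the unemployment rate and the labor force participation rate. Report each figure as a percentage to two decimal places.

Employed = 1,866.67 thousand.
Unemployed = 134.93 + 21.76 = 156.69 thousand (jobless and actively searching, or on temporary layoff).
Labor force = 1,866.67 + 156.69 = 2,023.36 thousand.
Not in labor force = 421.34 + 82.57 + 215.30 + 11.72 = 730.93 thousand (those not working and not actively searching are outside the labor force — including those who want a job but have given up searching).
Civilian working-age population = 2,023.36 + 730.93 = 2,754.29 thousand.
Unemployment rate = 156.69 / 2,023.36 = 7.74%.
Labor force participation rate = 2,023.36 / 2,754.29 = 73.46%.

Unemployment rate ≈ 7.74%; labor force participation rate ≈ 73.46%.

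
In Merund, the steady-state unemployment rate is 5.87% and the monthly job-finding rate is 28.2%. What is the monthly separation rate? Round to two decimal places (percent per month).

Separation rate ≈ 1.76% per month.

From u* = s/(s+f): s = u·f/(1−u).
s = 0.0587 × 28.2 / (1 − 0.0587) = 1.6553 / 0.9413 ≈ 1.76% per month.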